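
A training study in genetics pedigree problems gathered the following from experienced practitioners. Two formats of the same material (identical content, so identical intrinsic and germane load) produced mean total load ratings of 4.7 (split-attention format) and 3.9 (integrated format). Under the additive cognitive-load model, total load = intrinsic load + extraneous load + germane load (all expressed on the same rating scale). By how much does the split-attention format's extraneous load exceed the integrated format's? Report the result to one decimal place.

Intrinsic and germane load are equal across formats, so the difference in total load equals the difference in extraneous load.
Extraneous-load difference = 4.7 − 3.9 = 0.8.

0.8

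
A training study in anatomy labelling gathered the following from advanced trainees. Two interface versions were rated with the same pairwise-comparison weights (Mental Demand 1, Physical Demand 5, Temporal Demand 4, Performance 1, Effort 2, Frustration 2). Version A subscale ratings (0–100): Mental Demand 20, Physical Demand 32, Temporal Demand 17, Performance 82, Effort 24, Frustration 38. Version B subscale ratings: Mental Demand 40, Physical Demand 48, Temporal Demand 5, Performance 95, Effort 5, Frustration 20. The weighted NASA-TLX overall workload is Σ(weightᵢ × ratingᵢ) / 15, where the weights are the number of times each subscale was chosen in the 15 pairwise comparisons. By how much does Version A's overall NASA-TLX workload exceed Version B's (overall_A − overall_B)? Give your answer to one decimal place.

Version A weighted sum = 1·20 + 5·32 + 4·17 + 1·82 + 2·24 + 2·38 = 20 + 160 + 68 + 82 + 48 + 76 = 454; overall_A = 454/15 = 30.2667.
Version B weighted sum = 1·40 + 5·48 + 4·5 + 1·95 + 2·5 + 2·20 = 40 + 240 + 20 + 95 + 10 + 40 = 445; overall_B = 445/15 = 29.6667.
Difference = 30.2667 − 29.6667 = 0.6000 ≈ 0.6.

0.6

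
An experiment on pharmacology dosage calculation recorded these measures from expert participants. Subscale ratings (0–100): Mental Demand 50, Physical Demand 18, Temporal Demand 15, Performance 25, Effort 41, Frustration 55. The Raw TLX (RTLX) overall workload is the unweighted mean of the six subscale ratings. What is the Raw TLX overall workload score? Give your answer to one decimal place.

34.0

Sum of ratings = 50 + 18 + 15 + 25 + 41 + 55 = 204.
RTLX = 204 / 6 = 34.0000 ≈ 34.0.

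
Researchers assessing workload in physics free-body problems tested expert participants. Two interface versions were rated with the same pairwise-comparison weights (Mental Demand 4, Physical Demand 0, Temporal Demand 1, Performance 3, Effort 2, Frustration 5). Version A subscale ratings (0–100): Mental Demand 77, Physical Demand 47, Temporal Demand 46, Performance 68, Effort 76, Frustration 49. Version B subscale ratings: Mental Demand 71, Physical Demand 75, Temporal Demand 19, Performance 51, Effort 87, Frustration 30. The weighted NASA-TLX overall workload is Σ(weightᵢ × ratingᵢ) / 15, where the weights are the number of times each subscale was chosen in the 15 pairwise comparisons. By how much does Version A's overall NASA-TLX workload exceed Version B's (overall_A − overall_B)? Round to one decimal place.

Version A weighted sum = 4·77 + 0·47 + 1·46 + 3·68 + 2·76 + 5·49 = 308 + 0 + 46 + 204 + 152 + 245 = 955; overall_A = 955/15 = 63.6667.
Version B weighted sum = 4·71 + 0·75 + 1·19 + 3·51 + 2·87 + 5·30 = 284 + 0 + 19 + 153 + 174 + 150 = 780; overall_B = 780/15 = 52.0000.
Difference = 63.6667 − 52.0000 = 11.6667 ≈ 11.7.

11.7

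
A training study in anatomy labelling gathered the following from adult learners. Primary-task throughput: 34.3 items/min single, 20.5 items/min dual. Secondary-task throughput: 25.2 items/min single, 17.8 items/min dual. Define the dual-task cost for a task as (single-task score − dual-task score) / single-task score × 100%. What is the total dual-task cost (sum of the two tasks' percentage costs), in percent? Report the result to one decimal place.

69.6

Primary cost = (34.3 − 20.5) / 34.3 × 100% = 40.2332%.
Secondary cost = (25.2 − 17.8) / 25.2 × 100% = 29.3651%.
Total = 40.2332% + 29.3651% = 69.5983% ≈ 69.6%.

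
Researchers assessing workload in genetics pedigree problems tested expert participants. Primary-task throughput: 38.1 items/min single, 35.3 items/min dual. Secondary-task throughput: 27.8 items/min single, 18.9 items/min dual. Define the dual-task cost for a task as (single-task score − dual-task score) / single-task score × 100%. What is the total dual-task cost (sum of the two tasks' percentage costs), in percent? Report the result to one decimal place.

39.4

Primary cost = (38.1 − 35.3) / 38.1 × 100% = 7.3491%.
Secondary cost = (27.8 − 18.9) / 27.8 × 100% = 32.0144%.
Total = 7.3491% + 32.0144% = 39.3635% ≈ 39.4%.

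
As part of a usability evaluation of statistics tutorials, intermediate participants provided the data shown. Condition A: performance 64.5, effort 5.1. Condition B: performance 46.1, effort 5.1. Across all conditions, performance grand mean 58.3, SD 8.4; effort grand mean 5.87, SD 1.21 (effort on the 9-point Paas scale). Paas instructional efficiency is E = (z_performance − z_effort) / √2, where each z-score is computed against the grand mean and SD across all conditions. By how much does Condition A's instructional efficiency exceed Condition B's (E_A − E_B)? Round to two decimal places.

Condition A: z_P = (64.5 − 58.3)/8.4 = 0.7381; z_E = (5.1 − 5.87)/1.21 = -0.6364; E_A = (0.7381 − (-0.6364))/√2 = 0.9719.
Condition B: z_P = (46.1 − 58.3)/8.4 = -1.4524; z_E = (5.1 − 5.87)/1.21 = -0.6364; E_B = (-1.4524 − (-0.6364))/√2 = -0.5770.
E_A − E_B = 0.9719 − (-0.5770) = 1.5489 ≈ 1.55.

1.55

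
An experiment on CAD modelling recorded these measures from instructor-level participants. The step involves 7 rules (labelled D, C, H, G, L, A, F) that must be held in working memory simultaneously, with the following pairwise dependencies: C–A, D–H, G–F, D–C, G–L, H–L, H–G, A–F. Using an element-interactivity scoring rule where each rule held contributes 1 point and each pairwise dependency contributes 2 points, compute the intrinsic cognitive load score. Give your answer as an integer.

23

Count of rules held simultaneously: 7.
Count of pairwise dependencies listed: 8.
Element contribution: 7 × 1 = 7.
Interaction contribution: 8 × 2 = 16.
Intrinsic load = 7 + 16 = 23.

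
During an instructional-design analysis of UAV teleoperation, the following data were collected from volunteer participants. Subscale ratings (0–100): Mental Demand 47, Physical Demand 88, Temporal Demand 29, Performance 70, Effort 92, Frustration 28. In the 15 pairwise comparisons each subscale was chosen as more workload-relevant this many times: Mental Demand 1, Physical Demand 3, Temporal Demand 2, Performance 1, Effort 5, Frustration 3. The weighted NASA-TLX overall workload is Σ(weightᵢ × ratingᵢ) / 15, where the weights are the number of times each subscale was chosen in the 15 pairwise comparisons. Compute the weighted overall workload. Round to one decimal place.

65.5

The tallies are the weights (they sum to 15).
Weighted sum = 1·47 + 3·88 + 2·29 + 1·70 + 5·92 + 3·28
            = 47 + 264 + 58 + 70 + 460 + 84 = 983.
Overall workload = 983 / 15 = 65.5333 ≈ 65.5.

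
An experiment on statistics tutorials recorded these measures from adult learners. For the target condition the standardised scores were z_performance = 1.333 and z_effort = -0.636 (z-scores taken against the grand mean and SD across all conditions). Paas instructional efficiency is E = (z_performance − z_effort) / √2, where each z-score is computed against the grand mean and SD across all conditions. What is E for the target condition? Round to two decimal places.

z_P − z_E = 1.333 − (-0.636) = 1.9690.
E = 1.9690 / √2 = 1.9690 / 1.41421 = 1.3923 ≈ 1.39.

1.39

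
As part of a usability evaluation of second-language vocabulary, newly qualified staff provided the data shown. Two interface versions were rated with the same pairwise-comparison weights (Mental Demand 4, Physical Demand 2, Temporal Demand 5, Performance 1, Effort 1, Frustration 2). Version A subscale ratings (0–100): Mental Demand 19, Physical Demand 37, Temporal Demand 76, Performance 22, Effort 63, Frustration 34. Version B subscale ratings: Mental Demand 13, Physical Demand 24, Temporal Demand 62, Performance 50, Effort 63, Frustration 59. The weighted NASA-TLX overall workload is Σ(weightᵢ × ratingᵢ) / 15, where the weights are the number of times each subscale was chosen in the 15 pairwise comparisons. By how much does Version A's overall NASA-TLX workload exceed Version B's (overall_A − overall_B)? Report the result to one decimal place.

2.8

Version A weighted sum = 4·19 + 2·37 + 5·76 + 1·22 + 1·63 + 2·34 = 76 + 74 + 380 + 22 + 63 + 68 = 683; overall_A = 683/15 = 45.5333.
Version B weighted sum = 4·13 + 2·24 + 5·62 + 1·50 + 1·63 + 2·59 = 52 + 48 + 310 + 50 + 63 + 118 = 641; overall_B = 641/15 = 42.7333.
Difference = 45.5333 − 42.7333 = 2.8000 ≈ 2.8.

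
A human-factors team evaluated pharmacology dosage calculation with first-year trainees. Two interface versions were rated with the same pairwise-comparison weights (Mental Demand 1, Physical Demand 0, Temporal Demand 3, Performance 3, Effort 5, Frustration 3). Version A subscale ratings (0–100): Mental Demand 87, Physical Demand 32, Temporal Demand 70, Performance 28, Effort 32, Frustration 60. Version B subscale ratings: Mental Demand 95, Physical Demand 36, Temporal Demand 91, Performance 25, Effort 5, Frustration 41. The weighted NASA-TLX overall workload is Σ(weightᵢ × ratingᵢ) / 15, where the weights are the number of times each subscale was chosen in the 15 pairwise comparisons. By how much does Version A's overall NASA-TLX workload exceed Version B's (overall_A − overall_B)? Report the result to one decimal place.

Version A weighted sum = 1·87 + 0·32 + 3·70 + 3·28 + 5·32 + 3·60 = 87 + 0 + 210 + 84 + 160 + 180 = 721; overall_A = 721/15 = 48.0667.
Version B weighted sum = 1·95 + 0·36 + 3·91 + 3·25 + 5·5 + 3·41 = 95 + 0 + 273 + 75 + 25 + 123 = 591; overall_B = 591/15 = 39.4000.
Difference = 48.0667 − 39.4000 = 8.6667 ≈ 8.7.

8.7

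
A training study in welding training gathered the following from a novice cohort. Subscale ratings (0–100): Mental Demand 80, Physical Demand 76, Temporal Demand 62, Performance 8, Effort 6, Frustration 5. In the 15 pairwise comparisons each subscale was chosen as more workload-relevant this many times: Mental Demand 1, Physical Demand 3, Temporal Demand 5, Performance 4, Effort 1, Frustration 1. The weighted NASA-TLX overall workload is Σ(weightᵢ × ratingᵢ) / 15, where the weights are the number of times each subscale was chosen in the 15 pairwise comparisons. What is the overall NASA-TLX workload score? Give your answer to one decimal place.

The tallies are the weights (they sum to 15).
Weighted sum = 1·80 + 3·76 + 5·62 + 4·8 + 1·6 + 1·5
            = 80 + 228 + 310 + 32 + 6 + 5 = 661.
Overall workload = 661 / 15 = 44.0667 ≈ 44.1.

44.1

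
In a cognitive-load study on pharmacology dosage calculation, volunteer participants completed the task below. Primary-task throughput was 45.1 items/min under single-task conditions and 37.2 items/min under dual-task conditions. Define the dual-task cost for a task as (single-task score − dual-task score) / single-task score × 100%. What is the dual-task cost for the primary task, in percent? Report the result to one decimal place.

17.5

Cost = (45.1 − 37.2) / 45.1 × 100%
     = 7.9000 / 45.1 × 100% = 17.5166%.
≈ 17.5%.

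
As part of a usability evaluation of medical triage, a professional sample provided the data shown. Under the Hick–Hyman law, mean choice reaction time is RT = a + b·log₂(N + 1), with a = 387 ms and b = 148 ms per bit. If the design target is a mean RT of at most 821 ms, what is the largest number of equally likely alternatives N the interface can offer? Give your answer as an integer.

6

Set 387 + 148·log₂(N + 1) ≤ 821.
log₂(N + 1) ≤ (821 − 387) / 148 = 2.9324.
N + 1 ≤ 2^2.9324 = 7.6338.
N ≤ 6.6338, so the largest integer N is 6.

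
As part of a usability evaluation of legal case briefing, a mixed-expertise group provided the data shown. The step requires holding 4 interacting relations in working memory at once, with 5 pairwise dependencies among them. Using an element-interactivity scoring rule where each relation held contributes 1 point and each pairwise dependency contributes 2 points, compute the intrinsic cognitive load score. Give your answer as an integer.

14

Element contribution: 4 × 1 = 4.
Interaction contribution: 5 × 2 = 10.
Intrinsic load = 4 + 10 = 14.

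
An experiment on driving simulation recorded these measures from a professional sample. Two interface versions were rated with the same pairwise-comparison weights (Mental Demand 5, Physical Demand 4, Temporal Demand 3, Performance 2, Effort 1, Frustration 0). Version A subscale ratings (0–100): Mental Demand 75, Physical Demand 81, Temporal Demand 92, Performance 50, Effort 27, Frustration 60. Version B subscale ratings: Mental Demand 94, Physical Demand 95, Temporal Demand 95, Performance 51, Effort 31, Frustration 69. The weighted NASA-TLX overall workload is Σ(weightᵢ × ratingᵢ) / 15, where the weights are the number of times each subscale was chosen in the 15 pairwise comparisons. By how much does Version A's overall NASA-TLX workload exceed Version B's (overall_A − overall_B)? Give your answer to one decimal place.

Version A weighted sum = 5·75 + 4·81 + 3·92 + 2·50 + 1·27 + 0·60 = 375 + 324 + 276 + 100 + 27 + 0 = 1102; overall_A = 1102/15 = 73.4667.
Version B weighted sum = 5·94 + 4·95 + 3·95 + 2·51 + 1·31 + 0·69 = 470 + 380 + 285 + 102 + 31 + 0 = 1268; overall_B = 1268/15 = 84.5333.
Difference = 73.4667 − 84.5333 = -11.0666 ≈ -11.1.

-11.1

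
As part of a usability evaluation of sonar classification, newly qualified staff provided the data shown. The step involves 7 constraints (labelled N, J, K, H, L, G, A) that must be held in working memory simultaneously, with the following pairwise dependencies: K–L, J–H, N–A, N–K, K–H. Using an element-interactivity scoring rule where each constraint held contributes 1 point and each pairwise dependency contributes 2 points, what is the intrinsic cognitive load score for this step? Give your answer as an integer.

Count of constraints held simultaneously: 7.
Count of pairwise dependencies listed: 5.
Element contribution: 7 × 1 = 7.
Interaction contribution: 5 × 2 = 10.
Intrinsic load = 7 + 10 = 17.

17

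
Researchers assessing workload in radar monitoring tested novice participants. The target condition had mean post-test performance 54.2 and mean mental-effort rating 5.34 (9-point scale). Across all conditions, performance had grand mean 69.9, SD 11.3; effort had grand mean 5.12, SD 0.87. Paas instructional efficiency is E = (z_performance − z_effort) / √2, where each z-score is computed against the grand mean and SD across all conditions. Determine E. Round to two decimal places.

-1.16

z_performance = (54.2 − 69.9) / 11.3 = -15.7000 / 11.3 = -1.3894.
z_effort = (5.34 − 5.12) / 0.87 = 0.2200 / 0.87 = 0.2529.
z_P − z_E = -1.3894 − 0.2529 = -1.6423.
E = -1.6423 / √2 = -1.6423 / 1.41421 = -1.1613 ≈ -1.16.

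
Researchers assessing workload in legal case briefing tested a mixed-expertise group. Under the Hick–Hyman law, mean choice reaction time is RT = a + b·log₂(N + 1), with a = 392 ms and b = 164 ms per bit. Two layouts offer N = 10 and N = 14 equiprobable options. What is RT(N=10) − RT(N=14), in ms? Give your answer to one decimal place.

RT(10) = 392 + 164·log₂(11) = 392 + 164·3.4594 = 959.3416 ms.
RT(14) = 392 + 164·log₂(15) = 392 + 164·3.9069 = 1032.7316 ms.
Difference = 959.3416 − 1032.7316 = -73.3900 ≈ -73.4 ms.

-73.4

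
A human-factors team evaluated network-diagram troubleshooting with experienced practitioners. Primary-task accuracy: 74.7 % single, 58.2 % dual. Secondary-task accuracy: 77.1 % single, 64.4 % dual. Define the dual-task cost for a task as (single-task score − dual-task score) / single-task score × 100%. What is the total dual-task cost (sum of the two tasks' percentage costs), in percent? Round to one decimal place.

38.6

Primary cost = (74.7 − 58.2) / 74.7 × 100% = 22.0884%.
Secondary cost = (77.1 − 64.4) / 77.1 × 100% = 16.4721%.
Total = 22.0884% + 16.4721% = 38.5605% ≈ 38.6%.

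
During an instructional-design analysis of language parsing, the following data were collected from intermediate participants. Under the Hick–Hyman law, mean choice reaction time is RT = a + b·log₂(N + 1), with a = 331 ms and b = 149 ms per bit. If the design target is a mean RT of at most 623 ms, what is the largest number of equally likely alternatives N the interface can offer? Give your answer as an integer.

Set 331 + 149·log₂(N + 1) ≤ 623.
log₂(N + 1) ≤ (623 − 331) / 149 = 1.9597.
N + 1 ≤ 2^1.9597 = 3.8898.
N ≤ 2.8898, so the largest integer N is 2.

2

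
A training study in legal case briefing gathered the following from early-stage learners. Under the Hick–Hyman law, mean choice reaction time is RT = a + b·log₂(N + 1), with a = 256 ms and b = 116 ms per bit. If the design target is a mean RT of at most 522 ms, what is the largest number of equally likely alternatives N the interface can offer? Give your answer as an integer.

3

Set 256 + 116·log₂(N + 1) ≤ 522.
log₂(N + 1) ≤ (522 − 256) / 116 = 2.2931.
N + 1 ≤ 2^2.2931 = 4.9011.
N ≤ 3.9011, so the largest integer N is 3.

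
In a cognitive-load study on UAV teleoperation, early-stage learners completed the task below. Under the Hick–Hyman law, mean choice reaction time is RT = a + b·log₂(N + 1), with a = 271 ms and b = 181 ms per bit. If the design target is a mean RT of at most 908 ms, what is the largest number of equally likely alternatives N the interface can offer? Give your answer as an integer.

Set 271 + 181·log₂(N + 1) ≤ 908.
log₂(N + 1) ≤ (908 − 271) / 181 = 3.5193.
N + 1 ≤ 2^3.5193 = 11.4661.
N ≤ 10.4661, so the largest integer N is 10.

10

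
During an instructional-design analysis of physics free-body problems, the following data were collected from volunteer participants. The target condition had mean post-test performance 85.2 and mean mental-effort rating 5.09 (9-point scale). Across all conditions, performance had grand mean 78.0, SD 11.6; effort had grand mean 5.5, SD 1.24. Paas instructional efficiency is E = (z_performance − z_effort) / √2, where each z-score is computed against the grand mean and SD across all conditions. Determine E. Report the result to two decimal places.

0.67

z_performance = (85.2 − 78.0) / 11.6 = 7.2000 / 11.6 = 0.6207.
z_effort = (5.09 − 5.5) / 1.24 = -0.4100 / 1.24 = -0.3306.
z_P − z_E = 0.6207 − (-0.3306) = 0.9513.
E = 0.9513 / √2 = 0.9513 / 1.41421 = 0.6727 ≈ 0.67.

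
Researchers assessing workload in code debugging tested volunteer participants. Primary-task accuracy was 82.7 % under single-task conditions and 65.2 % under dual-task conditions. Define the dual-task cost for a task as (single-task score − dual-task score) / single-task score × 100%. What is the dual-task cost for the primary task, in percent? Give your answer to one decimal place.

21.2

Cost = (82.7 − 65.2) / 82.7 × 100%
     = 17.5000 / 82.7 × 100% = 21.1608%.
≈ 21.2%.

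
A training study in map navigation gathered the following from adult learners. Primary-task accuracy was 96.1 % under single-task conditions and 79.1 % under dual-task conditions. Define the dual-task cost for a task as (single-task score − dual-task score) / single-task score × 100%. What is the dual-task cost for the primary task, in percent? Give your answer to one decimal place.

17.7

Cost = (96.1 − 79.1) / 96.1 × 100%
     = 17.0000 / 96.1 × 100% = 17.6899%.
≈ 17.7%.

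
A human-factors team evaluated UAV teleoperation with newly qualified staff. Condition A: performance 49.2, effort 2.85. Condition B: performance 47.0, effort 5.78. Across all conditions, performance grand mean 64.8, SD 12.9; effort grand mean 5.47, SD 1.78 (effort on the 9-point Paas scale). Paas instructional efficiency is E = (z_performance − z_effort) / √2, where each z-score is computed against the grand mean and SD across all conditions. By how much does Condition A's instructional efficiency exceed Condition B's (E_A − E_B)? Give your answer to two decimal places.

Condition A: z_P = (49.2 − 64.8)/12.9 = -1.2093; z_E = (2.85 − 5.47)/1.78 = -1.4719; E_A = (-1.2093 − (-1.4719))/√2 = 0.1857.
Condition B: z_P = (47.0 − 64.8)/12.9 = -1.3798; z_E = (5.78 − 5.47)/1.78 = 0.1742; E_B = (-1.3798 − 0.1742)/√2 = -1.0988.
E_A − E_B = 0.1857 − (-1.0988) = 1.2845 ≈ 1.28.

1.28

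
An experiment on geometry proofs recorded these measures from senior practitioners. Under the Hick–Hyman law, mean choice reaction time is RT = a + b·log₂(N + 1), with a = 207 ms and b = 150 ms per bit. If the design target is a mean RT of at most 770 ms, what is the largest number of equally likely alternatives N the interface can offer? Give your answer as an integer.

12

Set 207 + 150·log₂(N + 1) ≤ 770.
log₂(N + 1) ≤ (770 − 207) / 150 = 3.7533.
N + 1 ≤ 2^3.7533 = 13.4852.
N ≤ 12.4852, so the largest integer N is 12.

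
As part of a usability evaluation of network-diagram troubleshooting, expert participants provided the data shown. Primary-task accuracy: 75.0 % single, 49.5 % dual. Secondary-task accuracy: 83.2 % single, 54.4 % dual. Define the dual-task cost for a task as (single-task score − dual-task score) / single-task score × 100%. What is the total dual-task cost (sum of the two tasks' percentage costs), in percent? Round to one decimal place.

68.6

Primary cost = (75.0 − 49.5) / 75.0 × 100% = 34.0000%.
Secondary cost = (83.2 − 54.4) / 83.2 × 100% = 34.6154%.
Total = 34.0000% + 34.6154% = 68.6154% ≈ 68.6%.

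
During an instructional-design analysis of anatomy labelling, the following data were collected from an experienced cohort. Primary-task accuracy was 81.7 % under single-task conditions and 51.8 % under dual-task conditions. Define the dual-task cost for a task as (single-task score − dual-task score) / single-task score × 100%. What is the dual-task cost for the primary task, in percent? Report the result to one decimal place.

36.6

Cost = (81.7 − 51.8) / 81.7 × 100%
     = 29.9000 / 81.7 × 100% = 36.5973%.
≈ 36.6%.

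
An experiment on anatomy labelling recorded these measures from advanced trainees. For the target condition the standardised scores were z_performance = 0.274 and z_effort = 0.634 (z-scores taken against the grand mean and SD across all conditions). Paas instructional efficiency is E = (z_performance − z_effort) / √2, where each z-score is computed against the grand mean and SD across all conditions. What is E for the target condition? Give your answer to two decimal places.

z_P − z_E = 0.274 − 0.634 = -0.3600.
E = -0.3600 / √2 = -0.3600 / 1.41421 = -0.2546 ≈ -0.25.

-0.25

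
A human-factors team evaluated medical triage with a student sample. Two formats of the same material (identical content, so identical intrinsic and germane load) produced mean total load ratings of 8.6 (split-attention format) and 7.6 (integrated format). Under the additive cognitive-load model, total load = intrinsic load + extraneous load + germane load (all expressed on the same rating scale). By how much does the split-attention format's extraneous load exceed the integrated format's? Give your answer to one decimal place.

1.0

Intrinsic and germane load are equal across formats, so the difference in total load equals the difference in extraneous load.
Extraneous-load difference = 8.6 − 7.6 = 1.0.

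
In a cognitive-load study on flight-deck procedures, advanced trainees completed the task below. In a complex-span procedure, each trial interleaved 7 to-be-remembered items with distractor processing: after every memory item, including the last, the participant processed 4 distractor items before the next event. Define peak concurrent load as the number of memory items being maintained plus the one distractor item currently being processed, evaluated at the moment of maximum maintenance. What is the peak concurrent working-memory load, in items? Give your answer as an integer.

8

Maintenance is greatest during the distractor(s) after memory item 7: all 7 memory items are being held.
One distractor item is concurrently being processed.
Peak concurrent load = 7 + 1 = 8 items.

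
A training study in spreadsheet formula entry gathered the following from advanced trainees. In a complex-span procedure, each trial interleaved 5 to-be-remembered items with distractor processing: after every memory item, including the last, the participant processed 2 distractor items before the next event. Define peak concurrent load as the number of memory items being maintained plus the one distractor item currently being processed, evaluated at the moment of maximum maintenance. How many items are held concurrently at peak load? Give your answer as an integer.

Maintenance is greatest during the distractor(s) after memory item 5: all 5 memory items are being held.
One distractor item is concurrently being processed.
Peak concurrent load = 5 + 1 = 6 items.

6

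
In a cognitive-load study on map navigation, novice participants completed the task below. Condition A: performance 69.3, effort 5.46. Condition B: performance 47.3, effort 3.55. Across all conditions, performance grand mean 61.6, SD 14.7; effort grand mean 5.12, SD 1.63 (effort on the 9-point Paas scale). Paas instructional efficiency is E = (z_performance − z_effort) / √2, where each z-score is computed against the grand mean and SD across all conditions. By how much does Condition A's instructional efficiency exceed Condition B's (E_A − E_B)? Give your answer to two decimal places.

Condition A: z_P = (69.3 − 61.6)/14.7 = 0.5238; z_E = (5.46 − 5.12)/1.63 = 0.2086; E_A = (0.5238 − 0.2086)/√2 = 0.2229.
Condition B: z_P = (47.3 − 61.6)/14.7 = -0.9728; z_E = (3.55 − 5.12)/1.63 = -0.9632; E_B = (-0.9728 − (-0.9632))/√2 = -0.0068.
E_A − E_B = 0.2229 − (-0.0068) = 0.2297 ≈ 0.23.

0.23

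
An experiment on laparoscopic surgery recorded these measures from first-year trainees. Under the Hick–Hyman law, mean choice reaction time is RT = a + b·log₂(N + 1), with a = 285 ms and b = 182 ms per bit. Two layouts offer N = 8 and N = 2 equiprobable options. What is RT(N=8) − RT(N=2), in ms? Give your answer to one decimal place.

288.5

RT(8) = 285 + 182·log₂(9) = 285 + 182·3.1699 = 861.9218 ms.
RT(2) = 285 + 182·log₂(3) = 285 + 182·1.5850 = 573.4700 ms.
Difference = 861.9218 − 573.4700 = 288.4518 ≈ 288.5 ms.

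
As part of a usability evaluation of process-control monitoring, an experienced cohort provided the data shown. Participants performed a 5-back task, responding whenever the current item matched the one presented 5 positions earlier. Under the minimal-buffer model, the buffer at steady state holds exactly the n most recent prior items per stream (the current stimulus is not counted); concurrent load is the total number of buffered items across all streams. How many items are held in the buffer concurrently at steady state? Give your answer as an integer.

The buffer holds the 5 most recent prior items.
Steady-state concurrent load = 5 items.

5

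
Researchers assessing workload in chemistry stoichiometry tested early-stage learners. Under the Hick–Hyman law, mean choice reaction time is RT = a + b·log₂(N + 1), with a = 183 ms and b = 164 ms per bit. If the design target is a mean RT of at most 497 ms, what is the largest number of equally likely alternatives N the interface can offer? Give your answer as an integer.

2

Set 183 + 164·log₂(N + 1) ≤ 497.
log₂(N + 1) ≤ (497 − 183) / 164 = 1.9146.
N + 1 ≤ 2^1.9146 = 3.7701.
N ≤ 2.7701, so the largest integer N is 2.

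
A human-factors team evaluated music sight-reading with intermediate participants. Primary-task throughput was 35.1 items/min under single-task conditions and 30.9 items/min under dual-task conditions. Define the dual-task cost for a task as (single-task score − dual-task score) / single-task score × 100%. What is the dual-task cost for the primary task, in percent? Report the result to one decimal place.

12.0

Cost = (35.1 − 30.9) / 35.1 × 100%
     = 4.2000 / 35.1 × 100% = 11.9658%.
≈ 12.0%.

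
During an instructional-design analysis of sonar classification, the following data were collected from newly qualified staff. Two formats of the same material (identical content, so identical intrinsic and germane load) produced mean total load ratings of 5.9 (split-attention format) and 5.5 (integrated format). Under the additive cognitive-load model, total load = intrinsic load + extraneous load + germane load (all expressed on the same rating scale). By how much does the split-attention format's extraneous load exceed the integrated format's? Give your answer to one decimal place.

Intrinsic and germane load are equal across formats, so the difference in total load equals the difference in extraneous load.
Extraneous-load difference = 5.9 − 5.5 = 0.4.

0.4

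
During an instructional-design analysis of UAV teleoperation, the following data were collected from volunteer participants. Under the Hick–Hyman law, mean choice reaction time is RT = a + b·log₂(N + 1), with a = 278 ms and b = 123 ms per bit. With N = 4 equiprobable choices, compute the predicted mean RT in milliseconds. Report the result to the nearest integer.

log₂(4 + 1) = log₂(5) = 2.3219.
RT = 278 + 123 × 2.3219 = 278 + 285.5937 = 563.5937 ms.
≈ 564 ms.

564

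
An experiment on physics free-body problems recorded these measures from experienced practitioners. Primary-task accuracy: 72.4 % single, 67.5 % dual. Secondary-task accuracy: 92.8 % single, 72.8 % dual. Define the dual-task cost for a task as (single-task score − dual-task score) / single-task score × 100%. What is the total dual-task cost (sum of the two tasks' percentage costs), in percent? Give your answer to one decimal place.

28.3

Primary cost = (72.4 − 67.5) / 72.4 × 100% = 6.7680%.
Secondary cost = (92.8 − 72.8) / 92.8 × 100% = 21.5517%.
Total = 6.7680% + 21.5517% = 28.3197% ≈ 28.3%.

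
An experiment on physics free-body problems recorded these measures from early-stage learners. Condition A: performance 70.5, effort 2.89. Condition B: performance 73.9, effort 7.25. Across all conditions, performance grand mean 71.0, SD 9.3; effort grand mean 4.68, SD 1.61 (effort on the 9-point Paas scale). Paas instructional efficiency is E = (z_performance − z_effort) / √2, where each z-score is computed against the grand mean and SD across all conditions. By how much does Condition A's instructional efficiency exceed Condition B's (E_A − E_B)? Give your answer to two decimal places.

1.66

Condition A: z_P = (70.5 − 71.0)/9.3 = -0.0538; z_E = (2.89 − 4.68)/1.61 = -1.1118; E_A = (-0.0538 − (-1.1118))/√2 = 0.7481.
Condition B: z_P = (73.9 − 71.0)/9.3 = 0.3118; z_E = (7.25 − 4.68)/1.61 = 1.5963; E_B = (0.3118 − 1.5963)/√2 = -0.9083.
E_A − E_B = 0.7481 − (-0.9083) = 1.6564 ≈ 1.66.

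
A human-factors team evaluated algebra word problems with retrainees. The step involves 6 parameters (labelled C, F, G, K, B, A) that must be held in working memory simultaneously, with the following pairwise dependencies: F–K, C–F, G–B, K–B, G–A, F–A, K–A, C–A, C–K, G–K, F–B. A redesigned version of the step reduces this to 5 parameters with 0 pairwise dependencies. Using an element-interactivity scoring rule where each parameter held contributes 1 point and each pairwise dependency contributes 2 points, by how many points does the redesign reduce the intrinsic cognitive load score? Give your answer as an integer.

23

Original: 6 × 1 + 11 × 2 = 6 + 22 = 28.
Redesigned: 5 × 1 + 0 × 2 = 5 + 0 = 5.
Reduction = 28 − 5 = 23.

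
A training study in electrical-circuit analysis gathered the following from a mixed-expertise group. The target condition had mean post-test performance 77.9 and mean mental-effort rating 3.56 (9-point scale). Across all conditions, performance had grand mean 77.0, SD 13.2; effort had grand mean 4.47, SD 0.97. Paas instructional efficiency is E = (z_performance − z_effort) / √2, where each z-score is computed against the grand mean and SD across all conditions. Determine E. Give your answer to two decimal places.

z_performance = (77.9 − 77.0) / 13.2 = 0.9000 / 13.2 = 0.0682.
z_effort = (3.56 − 4.47) / 0.97 = -0.9100 / 0.97 = -0.9381.
z_P − z_E = 0.0682 − (-0.9381) = 1.0063.
E = 1.0063 / √2 = 1.0063 / 1.41421 = 0.7116 ≈ 0.71.

0.71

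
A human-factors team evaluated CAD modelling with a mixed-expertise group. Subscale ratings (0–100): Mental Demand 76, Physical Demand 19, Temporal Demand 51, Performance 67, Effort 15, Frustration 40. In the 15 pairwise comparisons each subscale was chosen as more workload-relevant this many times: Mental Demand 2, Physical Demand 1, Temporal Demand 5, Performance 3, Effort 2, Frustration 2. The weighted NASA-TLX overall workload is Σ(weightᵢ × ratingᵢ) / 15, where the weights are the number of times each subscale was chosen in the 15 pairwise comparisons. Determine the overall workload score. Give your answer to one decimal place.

49.1

The tallies are the weights (they sum to 15).
Weighted sum = 2·76 + 1·19 + 5·51 + 3·67 + 2·15 + 2·40
            = 152 + 19 + 255 + 201 + 30 + 80 = 737.
Overall workload = 737 / 15 = 49.1333 ≈ 49.1.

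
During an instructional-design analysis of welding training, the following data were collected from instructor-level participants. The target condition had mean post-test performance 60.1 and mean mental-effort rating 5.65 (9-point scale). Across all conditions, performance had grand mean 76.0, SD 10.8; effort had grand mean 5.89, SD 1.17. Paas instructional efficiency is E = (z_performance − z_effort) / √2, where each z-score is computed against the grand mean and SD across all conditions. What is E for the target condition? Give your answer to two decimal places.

-0.90

z_performance = (60.1 − 76.0) / 10.8 = -15.9000 / 10.8 = -1.4722.
z_effort = (5.65 − 5.89) / 1.17 = -0.2400 / 1.17 = -0.2051.
z_P − z_E = -1.4722 − (-0.2051) = -1.2671.
E = -1.2671 / √2 = -1.2671 / 1.41421 = -0.8960 ≈ -0.90.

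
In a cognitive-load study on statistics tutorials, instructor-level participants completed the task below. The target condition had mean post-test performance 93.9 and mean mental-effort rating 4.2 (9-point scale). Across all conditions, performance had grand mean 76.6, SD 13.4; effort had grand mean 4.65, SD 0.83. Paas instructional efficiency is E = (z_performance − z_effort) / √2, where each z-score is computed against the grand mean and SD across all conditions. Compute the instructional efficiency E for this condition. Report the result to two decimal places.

z_performance = (93.9 − 76.6) / 13.4 = 17.3000 / 13.4 = 1.2910.
z_effort = (4.2 − 4.65) / 0.83 = -0.4500 / 0.83 = -0.5422.
z_P − z_E = 1.2910 − (-0.5422) = 1.8332.
E = 1.8332 / √2 = 1.8332 / 1.41421 = 1.2963 ≈ 1.30.

1.30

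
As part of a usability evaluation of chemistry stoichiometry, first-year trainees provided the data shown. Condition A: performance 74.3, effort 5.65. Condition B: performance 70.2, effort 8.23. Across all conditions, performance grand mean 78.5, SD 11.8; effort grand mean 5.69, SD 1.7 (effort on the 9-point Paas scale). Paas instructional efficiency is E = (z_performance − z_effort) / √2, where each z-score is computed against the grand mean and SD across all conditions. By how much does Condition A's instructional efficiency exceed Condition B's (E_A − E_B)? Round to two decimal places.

Condition A: z_P = (74.3 − 78.5)/11.8 = -0.3559; z_E = (5.65 − 5.69)/1.7 = -0.0235; E_A = (-0.3559 − (-0.0235))/√2 = -0.2350.
Condition B: z_P = (70.2 − 78.5)/11.8 = -0.7034; z_E = (8.23 − 5.69)/1.7 = 1.4941; E_B = (-0.7034 − 1.4941)/√2 = -1.5539.
E_A − E_B = -0.2350 − (-1.5539) = 1.3189 ≈ 1.32.

1.32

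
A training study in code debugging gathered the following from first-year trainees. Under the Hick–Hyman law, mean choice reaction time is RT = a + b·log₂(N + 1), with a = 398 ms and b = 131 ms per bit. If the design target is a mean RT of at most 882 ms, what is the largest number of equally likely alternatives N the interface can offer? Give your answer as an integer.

Set 398 + 131·log₂(N + 1) ≤ 882.
log₂(N + 1) ≤ (882 − 398) / 131 = 3.6947.
N + 1 ≤ 2^3.6947 = 12.9484.
N ≤ 11.9484, so the largest integer N is 11.

11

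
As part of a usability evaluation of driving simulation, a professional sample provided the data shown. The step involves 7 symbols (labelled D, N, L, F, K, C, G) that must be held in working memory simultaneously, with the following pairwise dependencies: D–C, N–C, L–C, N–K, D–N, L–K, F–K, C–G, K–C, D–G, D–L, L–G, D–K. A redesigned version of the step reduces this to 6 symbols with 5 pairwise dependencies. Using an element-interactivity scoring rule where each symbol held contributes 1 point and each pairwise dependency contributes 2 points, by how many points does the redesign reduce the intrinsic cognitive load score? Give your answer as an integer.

17

Original: 7 × 1 + 13 × 2 = 7 + 26 = 33.
Redesigned: 6 × 1 + 5 × 2 = 6 + 10 = 16.
Reduction = 33 − 16 = 17.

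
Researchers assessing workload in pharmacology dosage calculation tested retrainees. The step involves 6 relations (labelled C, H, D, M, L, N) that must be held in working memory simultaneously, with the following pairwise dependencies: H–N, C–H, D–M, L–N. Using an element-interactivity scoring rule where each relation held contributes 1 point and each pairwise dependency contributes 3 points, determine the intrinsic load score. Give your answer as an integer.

Count of relations held simultaneously: 6.
Count of pairwise dependencies listed: 4.
Element contribution: 6 × 1 = 6.
Interaction contribution: 4 × 3 = 12.
Intrinsic load = 6 + 12 = 18.

18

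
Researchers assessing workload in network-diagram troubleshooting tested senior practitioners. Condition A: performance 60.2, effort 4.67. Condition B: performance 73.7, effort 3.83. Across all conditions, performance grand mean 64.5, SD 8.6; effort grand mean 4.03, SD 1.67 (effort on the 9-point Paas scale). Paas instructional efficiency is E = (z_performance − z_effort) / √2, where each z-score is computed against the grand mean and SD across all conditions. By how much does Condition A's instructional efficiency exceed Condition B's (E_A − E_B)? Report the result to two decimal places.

Condition A: z_P = (60.2 − 64.5)/8.6 = -0.5000; z_E = (4.67 − 4.03)/1.67 = 0.3832; E_A = (-0.5000 − 0.3832)/√2 = -0.6245.
Condition B: z_P = (73.7 − 64.5)/8.6 = 1.0698; z_E = (3.83 − 4.03)/1.67 = -0.1198; E_B = (1.0698 − (-0.1198))/√2 = 0.8412.
E_A − E_B = -0.6245 − 0.8412 = -1.4657 ≈ -1.47.

-1.47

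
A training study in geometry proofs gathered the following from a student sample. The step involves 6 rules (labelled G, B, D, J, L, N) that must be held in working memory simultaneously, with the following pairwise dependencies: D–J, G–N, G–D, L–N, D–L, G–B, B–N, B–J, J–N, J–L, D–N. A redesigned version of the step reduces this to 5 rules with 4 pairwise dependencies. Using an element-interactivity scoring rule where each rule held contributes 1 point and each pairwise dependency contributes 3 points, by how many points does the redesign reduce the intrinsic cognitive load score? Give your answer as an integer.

22

Original: 6 × 1 + 11 × 3 = 6 + 33 = 39.
Redesigned: 5 × 1 + 4 × 3 = 5 + 12 = 17.
Reduction = 39 − 17 = 22.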